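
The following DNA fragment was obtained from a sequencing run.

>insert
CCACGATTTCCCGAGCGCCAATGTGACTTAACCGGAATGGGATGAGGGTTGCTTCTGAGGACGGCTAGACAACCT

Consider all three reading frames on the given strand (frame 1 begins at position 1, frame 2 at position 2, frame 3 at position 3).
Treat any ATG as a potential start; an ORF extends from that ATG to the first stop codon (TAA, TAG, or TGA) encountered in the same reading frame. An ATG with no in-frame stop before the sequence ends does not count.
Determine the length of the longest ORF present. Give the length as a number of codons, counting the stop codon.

9

Frame 1: CCA CGA TTT CCC GAG CGC CAA TGT GAC TTA ACC GGA ATG GGA TGA GGG TTG CTT CTG AGG ACG GCT AGA CAA CCT — ATG at 37, stop TGA at 43 → 9 nt.
Frame 2: CAC GAT TTC CCG AGC GCC AAT GTG ACT TAA CCG GAA TGG GAT GAG GGT TGC TTC TGA GGA CGG CTA GAC AAC — no ATG→stop ORF.
Frame 3: ACG ATT TCC CGA GCG CCA ATG TGA CTT AAC CGG AAT GGG ATG AGG GTT GCT TCT GAG GAC GGC TAG ACA ACC — ATG at 21, stop TGA at 24 → 6 nt; ATG at 42, stop TAG at 66 → 27 nt.
Longest: frame 3, positions 42–68, 27 nt = 9 codons = 8 aa. → 9 codons.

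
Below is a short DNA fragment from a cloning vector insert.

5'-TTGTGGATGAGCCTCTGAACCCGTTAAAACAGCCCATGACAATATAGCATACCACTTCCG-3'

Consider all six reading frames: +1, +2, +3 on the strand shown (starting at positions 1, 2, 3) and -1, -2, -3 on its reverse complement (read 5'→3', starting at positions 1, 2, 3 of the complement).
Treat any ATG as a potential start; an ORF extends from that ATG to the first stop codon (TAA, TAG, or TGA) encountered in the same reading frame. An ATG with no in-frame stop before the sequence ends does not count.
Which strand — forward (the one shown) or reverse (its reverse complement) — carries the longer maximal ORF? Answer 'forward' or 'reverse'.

reverse

Reverse complement (5'→3'): CGGAAGTGGTATGCTATATTGTCATGGGCTGTTTTAACGGGTTCAGAGGCTCATCCACAA
Frame +1: TTG TGG ATG AGC CTC TGA ACC CGT TAA AAC AGC CCA TGA CAA TAT AGC ATA CCA CTT CCG — ATG at 7, stop TGA at 16 → 12 nt.
Frame +2: TGT GGA TGA GCC TCT GAA CCC GTT AAA ACA GCC CAT GAC AAT ATA GCA TAC CAC TTC — no ATG→stop ORF.
Frame +3: GTG GAT GAG CCT CTG AAC CCG TTA AAA CAG CCC ATG ACA ATA TAG CAT ACC ACT TCC — ATG at 36, stop TAG at 45 → 12 nt.
Frame -1: CGG AAG TGG TAT GCT ATA TTG TCA TGG GCT GTT TTA ACG GGT TCA GAG GCT CAT CCA CAA — no ATG→stop ORF.
Frame -2: GGA AGT GGT ATG CTA TAT TGT CAT GGG CTG TTT TAA CGG GTT CAG AGG CTC ATC CAC — ATG at 11, stop TAA at 35 → 27 nt.
Frame -3: GAA GTG GTA TGC TAT ATT GTC ATG GGC TGT TTT AAC GGG TTC AGA GGC TCA TCC ACA — no ATG→stop ORF.
Forward-strand max 12 nt; reverse-strand max 27 nt. The reverse strand has the longer ORF.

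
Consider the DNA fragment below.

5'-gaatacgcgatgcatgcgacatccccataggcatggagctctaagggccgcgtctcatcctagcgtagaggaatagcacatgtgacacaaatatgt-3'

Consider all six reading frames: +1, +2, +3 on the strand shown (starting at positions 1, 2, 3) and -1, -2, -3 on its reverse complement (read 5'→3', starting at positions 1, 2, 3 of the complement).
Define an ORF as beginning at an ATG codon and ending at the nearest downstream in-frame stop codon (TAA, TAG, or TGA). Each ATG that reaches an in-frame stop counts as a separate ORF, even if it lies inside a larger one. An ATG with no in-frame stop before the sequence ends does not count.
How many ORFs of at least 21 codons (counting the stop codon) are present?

1

Reverse complement (5'→3'): ACATATTTGTGTCACATGTGCTATTCCTCTACGCTAGGATGAGACGCGGCCCTTAGAGCTCCATGCCTATGGGGATGTCGCATGCATCGCGTATTC
Frame +1: GAA TAC GCG ATG CAT GCG ACA TCC CCA TAG GCA TGG AGC TCT AAG GGC CGC GTC TCA TCC TAG CGT AGA GGA ATA GCA CAT GTG ACA CAA ATA TGT — ATG at 10, stop TAG at 28 → 21 nt.
Frame +2: AAT ACG CGA TGC ATG CGA CAT CCC CAT AGG CAT GGA GCT CTA AGG GCC GCG TCT CAT CCT AGC GTA GAG GAA TAG CAC ATG TGA CAC AAA TAT — ATG at 14, stop TAG at 74 → 63 nt; ATG at 80, stop TGA at 83 → 6 nt.
Frame +3: ATA CGC GAT GCA TGC GAC ATC CCC ATA GGC ATG GAG CTC TAA GGG CCG CGT CTC ATC CTA GCG TAG AGG AAT AGC ACA TGT GAC ACA AAT ATG — ATG at 33, stop TAA at 42 → 12 nt.
Frame -1: ACA TAT TTG TGT CAC ATG TGC TAT TCC TCT ACG CTA GGA TGA GAC GCG GCC CTT AGA GCT CCA TGC CTA TGG GGA TGT CGC ATG CAT CGC GTA TTC — ATG at 16, stop TGA at 40 → 27 nt.
Frame -2: CAT ATT TGT GTC ACA TGT GCT ATT CCT CTA CGC TAG GAT GAG ACG CGG CCC TTA GAG CTC CAT GCC TAT GGG GAT GTC GCA TGC ATC GCG TAT — no ATG→stop ORF.
Frame -3: ATA TTT GTG TCA CAT GTG CTA TTC CTC TAC GCT AGG ATG AGA CGC GGC CCT TAG AGC TCC ATG CCT ATG GGG ATG TCG CAT GCA TCG CGT ATT — ATG at 39, stop TAG at 54 → 18 nt.
ORFs ≥ 21 codons: frame +2 14–76 (21 codons). Count = 1.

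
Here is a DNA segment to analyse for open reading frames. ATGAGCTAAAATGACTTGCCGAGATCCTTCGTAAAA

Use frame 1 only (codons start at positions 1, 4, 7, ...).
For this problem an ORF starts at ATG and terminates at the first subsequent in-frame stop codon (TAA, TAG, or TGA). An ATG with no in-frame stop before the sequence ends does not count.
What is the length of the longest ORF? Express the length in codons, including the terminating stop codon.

3

Frame 1: ATG AGC TAA AAT GAC TTG CCG AGA TCC TTC GTA AAA — ATG at 1, stop TAA at 7 → 9 nt.
Longest: frame 1, positions 1–9, 9 nt = 3 codons = 2 aa. → 3 codons.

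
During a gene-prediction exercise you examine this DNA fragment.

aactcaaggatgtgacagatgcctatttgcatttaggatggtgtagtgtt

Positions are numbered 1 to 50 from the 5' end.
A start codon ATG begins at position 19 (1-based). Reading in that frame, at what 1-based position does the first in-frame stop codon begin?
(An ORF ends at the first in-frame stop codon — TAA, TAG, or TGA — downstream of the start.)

34

Codons from position 19: ATG (19–21), CCT (22–24), ATT (25–27), TGC (28–30), ATT (31–33), TAG (34–36).
TAG is a stop codon; it begins at position 34.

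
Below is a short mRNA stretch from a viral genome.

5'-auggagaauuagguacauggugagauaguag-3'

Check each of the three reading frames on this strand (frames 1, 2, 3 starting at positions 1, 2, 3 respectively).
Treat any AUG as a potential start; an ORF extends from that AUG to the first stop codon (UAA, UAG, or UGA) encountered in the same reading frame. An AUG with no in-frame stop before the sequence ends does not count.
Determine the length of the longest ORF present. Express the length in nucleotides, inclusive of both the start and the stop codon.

Frame 1: AUG GAG AAU UAG GUA CAU GGU GAG AUA GUA — AUG at 1, stop UAG at 10 → 12 nt.
Frame 2: UGG AGA AUU AGG UAC AUG GUG AGA UAG UAG — AUG at 17, stop UAG at 26 → 12 nt.
Frame 3: GGA GAA UUA GGU ACA UGG UGA GAU AGU — no AUG→stop ORF.
Longest: frame 1, positions 1–12, 12 nt = 4 codons = 3 aa. → 12 nucleotides.

12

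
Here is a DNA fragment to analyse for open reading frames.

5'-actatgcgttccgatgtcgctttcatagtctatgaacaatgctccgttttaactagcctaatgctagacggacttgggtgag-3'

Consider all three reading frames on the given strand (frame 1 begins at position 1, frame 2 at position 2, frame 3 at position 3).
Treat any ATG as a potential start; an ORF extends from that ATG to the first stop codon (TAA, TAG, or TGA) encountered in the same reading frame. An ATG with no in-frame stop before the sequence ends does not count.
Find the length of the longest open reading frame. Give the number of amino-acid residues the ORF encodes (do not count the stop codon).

25

Frame 1: ACT ATG CGT TCC GAT GTC GCT TTC ATA GTC TAT GAA CAA TGC TCC GTT TTA ACT AGC CTA ATG CTA GAC GGA CTT GGG TGA — ATG at 4, stop TGA at 79 → 78 nt; ATG at 61, stop TGA at 79 → 21 nt.
Frame 2: CTA TGC GTT CCG ATG TCG CTT TCA TAG TCT ATG AAC AAT GCT CCG TTT TAA CTA GCC TAA TGC TAG ACG GAC TTG GGT GAG — ATG at 14, stop TAG at 26 → 15 nt; ATG at 32, stop TAA at 50 → 21 nt.
Frame 3: TAT GCG TTC CGA TGT CGC TTT CAT AGT CTA TGA ACA ATG CTC CGT TTT AAC TAG CCT AAT GCT AGA CGG ACT TGG GTG — ATG at 39, stop TAG at 54 → 18 nt.
Longest: frame 1, positions 4–81, 78 nt = 26 codons = 25 aa. → 25 amino acids.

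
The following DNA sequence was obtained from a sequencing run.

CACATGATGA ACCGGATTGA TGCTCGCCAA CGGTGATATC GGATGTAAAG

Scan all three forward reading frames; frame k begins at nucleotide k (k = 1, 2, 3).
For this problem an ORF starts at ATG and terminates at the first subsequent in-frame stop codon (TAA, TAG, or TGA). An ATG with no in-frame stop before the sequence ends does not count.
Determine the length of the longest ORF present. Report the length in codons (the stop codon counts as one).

Frame 1: CAC ATG ATG AAC CGG ATT GAT GCT CGC CAA CGG TGA TAT CGG ATG TAA — ATG at 4, stop TGA at 34 → 33 nt; ATG at 7, stop TGA at 34 → 30 nt; ATG at 43, stop TAA at 46 → 6 nt.
Frame 2: ACA TGA TGA ACC GGA TTG ATG CTC GCC AAC GGT GAT ATC GGA TGT AAA — no ATG→stop ORF.
Frame 3: CAT GAT GAA CCG GAT TGA TGC TCG CCA ACG GTG ATA TCG GAT GTA AAG — no ATG→stop ORF.
Longest: frame 1, positions 4–36, 33 nt = 11 codons = 10 aa. → 11 codons.

11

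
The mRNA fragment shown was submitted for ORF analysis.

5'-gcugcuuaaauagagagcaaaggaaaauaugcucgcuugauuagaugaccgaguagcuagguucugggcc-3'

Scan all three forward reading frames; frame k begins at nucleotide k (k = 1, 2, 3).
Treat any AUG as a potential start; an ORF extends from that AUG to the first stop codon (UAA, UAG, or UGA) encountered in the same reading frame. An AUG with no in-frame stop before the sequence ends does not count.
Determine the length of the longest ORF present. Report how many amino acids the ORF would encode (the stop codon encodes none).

Frame 1: GCU GCU UAA AUA GAG AGC AAA GGA AAA UAU GCU CGC UUG AUU AGA UGA CCG AGU AGC UAG GUU CUG GGC — no AUG→stop ORF.
Frame 2: CUG CUU AAA UAG AGA GCA AAG GAA AAU AUG CUC GCU UGA UUA GAU GAC CGA GUA GCU AGG UUC UGG GCC — AUG at 29, stop UGA at 38 → 12 nt.
Frame 3: UGC UUA AAU AGA GAG CAA AGG AAA AUA UGC UCG CUU GAU UAG AUG ACC GAG UAG CUA GGU UCU GGG — AUG at 45, stop UAG at 54 → 12 nt.
Longest: frame 2, positions 29–40, 12 nt = 4 codons = 3 aa. → 3 amino acids.

3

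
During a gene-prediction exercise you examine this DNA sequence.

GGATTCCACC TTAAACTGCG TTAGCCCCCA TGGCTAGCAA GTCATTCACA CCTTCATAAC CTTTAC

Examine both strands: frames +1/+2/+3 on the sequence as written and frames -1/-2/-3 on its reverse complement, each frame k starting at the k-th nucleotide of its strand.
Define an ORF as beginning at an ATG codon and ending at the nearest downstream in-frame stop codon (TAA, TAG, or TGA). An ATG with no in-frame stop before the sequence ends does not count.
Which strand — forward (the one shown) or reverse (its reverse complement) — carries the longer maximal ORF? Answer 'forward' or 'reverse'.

Reverse complement (5'→3'): GTAAAGGTTATGAAGGTGTGAATGACTTGCTAGCCATGGGGGCTAACGCAGTTTAAGGTGGAATCC
Frame +1: GGA TTC CAC CTT AAA CTG CGT TAG CCC CCA TGG CTA GCA AGT CAT TCA CAC CTT CAT AAC CTT TAC — no ATG→stop ORF.
Frame +2: GAT TCC ACC TTA AAC TGC GTT AGC CCC CAT GGC TAG CAA GTC ATT CAC ACC TTC ATA ACC TTT — no ATG→stop ORF.
Frame +3: ATT CCA CCT TAA ACT GCG TTA GCC CCC ATG GCT AGC AAG TCA TTC ACA CCT TCA TAA CCT TTA — ATG at 30, stop TAA at 57 → 30 nt.
Frame -1: GTA AAG GTT ATG AAG GTG TGA ATG ACT TGC TAG CCA TGG GGG CTA ACG CAG TTT AAG GTG GAA TCC — ATG at 10, stop TGA at 19 → 12 nt; ATG at 22, stop TAG at 31 → 12 nt.
Frame -2: TAA AGG TTA TGA AGG TGT GAA TGA CTT GCT AGC CAT GGG GGC TAA CGC AGT TTA AGG TGG AAT — no ATG→stop ORF.
Frame -3: AAA GGT TAT GAA GGT GTG AAT GAC TTG CTA GCC ATG GGG GCT AAC GCA GTT TAA GGT GGA ATC — ATG at 36, stop TAA at 54 → 21 nt.
Forward-strand max 30 nt; reverse-strand max 21 nt. The forward strand has the longer ORF.

forward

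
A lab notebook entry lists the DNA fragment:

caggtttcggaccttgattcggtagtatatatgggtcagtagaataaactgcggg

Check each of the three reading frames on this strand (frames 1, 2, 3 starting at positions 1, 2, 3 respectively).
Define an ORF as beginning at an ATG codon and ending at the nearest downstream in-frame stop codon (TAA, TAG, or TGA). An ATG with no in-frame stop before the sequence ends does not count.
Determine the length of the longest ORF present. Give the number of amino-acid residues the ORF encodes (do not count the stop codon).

Frame 1: CAG GTT TCG GAC CTT GAT TCG GTA GTA TAT ATG GGT CAG TAG AAT AAA CTG CGG — ATG at 31, stop TAG at 40 → 12 nt.
Frame 2: AGG TTT CGG ACC TTG ATT CGG TAG TAT ATA TGG GTC AGT AGA ATA AAC TGC GGG — no ATG→stop ORF.
Frame 3: GGT TTC GGA CCT TGA TTC GGT AGT ATA TAT GGG TCA GTA GAA TAA ACT GCG — no ATG→stop ORF.
Longest: frame 1, positions 31–42, 12 nt = 4 codons = 3 aa. → 3 amino acids.

3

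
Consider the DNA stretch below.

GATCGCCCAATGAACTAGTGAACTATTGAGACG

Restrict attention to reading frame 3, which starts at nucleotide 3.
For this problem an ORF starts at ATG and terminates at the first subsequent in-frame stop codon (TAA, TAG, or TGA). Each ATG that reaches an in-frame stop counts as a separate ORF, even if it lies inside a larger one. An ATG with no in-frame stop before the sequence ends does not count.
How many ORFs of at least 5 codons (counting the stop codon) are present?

Frame 3: TCG CCC AAT GAA CTA GTG AAC TAT TGA GAC — no ATG→stop ORF.
No ORF reaches 5 codons. Count = 0.

0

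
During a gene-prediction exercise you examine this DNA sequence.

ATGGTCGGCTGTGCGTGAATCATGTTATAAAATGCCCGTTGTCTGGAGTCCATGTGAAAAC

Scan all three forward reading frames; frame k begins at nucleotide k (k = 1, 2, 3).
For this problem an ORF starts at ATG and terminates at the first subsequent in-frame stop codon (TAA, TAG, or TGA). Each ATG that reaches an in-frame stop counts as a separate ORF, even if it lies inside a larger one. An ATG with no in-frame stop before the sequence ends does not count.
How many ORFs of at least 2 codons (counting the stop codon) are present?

Frame 1: ATG GTC GGC TGT GCG TGA ATC ATG TTA TAA AAT GCC CGT TGT CTG GAG TCC ATG TGA AAA — ATG at 1, stop TGA at 16 → 18 nt; ATG at 22, stop TAA at 28 → 9 nt; ATG at 52, stop TGA at 55 → 6 nt.
Frame 2: TGG TCG GCT GTG CGT GAA TCA TGT TAT AAA ATG CCC GTT GTC TGG AGT CCA TGT GAA AAC — no ATG→stop ORF.
Frame 3: GGT CGG CTG TGC GTG AAT CAT GTT ATA AAA TGC CCG TTG TCT GGA GTC CAT GTG AAA — no ATG→stop ORF.
ORFs ≥ 2 codons: frame 1 1–18 (6 codons), frame 1 22–30 (3 codons), frame 1 52–57 (2 codons). Count = 3.

3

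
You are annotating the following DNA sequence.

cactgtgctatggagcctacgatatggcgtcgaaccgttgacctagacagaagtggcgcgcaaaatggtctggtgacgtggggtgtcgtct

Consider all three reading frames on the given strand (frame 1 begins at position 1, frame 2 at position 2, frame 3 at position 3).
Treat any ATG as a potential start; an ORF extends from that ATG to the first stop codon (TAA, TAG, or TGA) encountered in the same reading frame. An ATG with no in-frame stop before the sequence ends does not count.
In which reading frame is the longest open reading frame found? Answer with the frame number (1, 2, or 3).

3

Frame 1: CAC TGT GCT ATG GAG CCT ACG ATA TGG CGT CGA ACC GTT GAC CTA GAC AGA AGT GGC GCG CAA AAT GGT CTG GTG ACG TGG GGT GTC GTC — no ATG→stop ORF.
Frame 2: ACT GTG CTA TGG AGC CTA CGA TAT GGC GTC GAA CCG TTG ACC TAG ACA GAA GTG GCG CGC AAA ATG GTC TGG TGA CGT GGG GTG TCG TCT — ATG at 65, stop TGA at 74 → 12 nt.
Frame 3: CTG TGC TAT GGA GCC TAC GAT ATG GCG TCG AAC CGT TGA CCT AGA CAG AAG TGG CGC GCA AAA TGG TCT GGT GAC GTG GGG TGT CGT — ATG at 24, stop TGA at 39 → 18 nt.
Longest ORF is 18 nt in frame 3 (positions 24–41).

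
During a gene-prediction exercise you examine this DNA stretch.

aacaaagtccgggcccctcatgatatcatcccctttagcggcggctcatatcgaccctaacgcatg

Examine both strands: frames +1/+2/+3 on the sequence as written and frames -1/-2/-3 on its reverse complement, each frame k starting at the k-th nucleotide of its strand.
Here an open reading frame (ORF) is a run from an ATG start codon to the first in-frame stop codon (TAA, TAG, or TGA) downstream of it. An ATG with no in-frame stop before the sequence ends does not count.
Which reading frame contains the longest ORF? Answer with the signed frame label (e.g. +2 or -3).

Reverse complement (5'→3'): CATGCGTTAGGGTCGATATGAGCCGCCGCTAAAGGGGATGATATCATGAGGGGCCCGGACTTTGTT
Frame +1: AAC AAA GTC CGG GCC CCT CAT GAT ATC ATC CCC TTT AGC GGC GGC TCA TAT CGA CCC TAA CGC ATG — no ATG→stop ORF.
Frame +2: ACA AAG TCC GGG CCC CTC ATG ATA TCA TCC CCT TTA GCG GCG GCT CAT ATC GAC CCT AAC GCA — no ATG→stop ORF.
Frame +3: CAA AGT CCG GGC CCC TCA TGA TAT CAT CCC CTT TAG CGG CGG CTC ATA TCG ACC CTA ACG CAT — no ATG→stop ORF.
Frame -1: CAT GCG TTA GGG TCG ATA TGA GCC GCC GCT AAA GGG GAT GAT ATC ATG AGG GGC CCG GAC TTT GTT — no ATG→stop ORF.
Frame -2: ATG CGT TAG GGT CGA TAT GAG CCG CCG CTA AAG GGG ATG ATA TCA TGA GGG GCC CGG ACT TTG — ATG at 2, stop TAG at 8 → 9 nt; ATG at 38, stop TGA at 47 → 12 nt.
Frame -3: TGC GTT AGG GTC GAT ATG AGC CGC CGC TAA AGG GGA TGA TAT CAT GAG GGG CCC GGA CTT TGT — ATG at 18, stop TAA at 30 → 15 nt.
Longest ORF is 15 nt in frame -3 (positions 18–32).

-3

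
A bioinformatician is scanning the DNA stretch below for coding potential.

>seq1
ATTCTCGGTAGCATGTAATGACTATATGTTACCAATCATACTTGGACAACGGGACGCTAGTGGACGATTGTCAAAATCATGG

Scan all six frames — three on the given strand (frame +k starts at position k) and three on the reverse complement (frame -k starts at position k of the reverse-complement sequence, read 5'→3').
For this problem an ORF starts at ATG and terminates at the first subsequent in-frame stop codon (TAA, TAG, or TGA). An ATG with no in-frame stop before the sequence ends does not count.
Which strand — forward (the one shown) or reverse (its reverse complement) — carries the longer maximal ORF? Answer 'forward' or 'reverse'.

Reverse complement (5'→3'): CCATGATTTTGACAATCGTCCACTAGCGTCCCGTTGTCCAAGTATGATTGGTAACATATAGTCATTACATGCTACCGAGAAT
Frame +1: ATT CTC GGT AGC ATG TAA TGA CTA TAT GTT ACC AAT CAT ACT TGG ACA ACG GGA CGC TAG TGG ACG ATT GTC AAA ATC ATG — ATG at 13, stop TAA at 16 → 6 nt.
Frame +2: TTC TCG GTA GCA TGT AAT GAC TAT ATG TTA CCA ATC ATA CTT GGA CAA CGG GAC GCT AGT GGA CGA TTG TCA AAA TCA TGG — no ATG→stop ORF.
Frame +3: TCT CGG TAG CAT GTA ATG ACT ATA TGT TAC CAA TCA TAC TTG GAC AAC GGG ACG CTA GTG GAC GAT TGT CAA AAT CAT — no ATG→stop ORF.
Frame -1: CCA TGA TTT TGA CAA TCG TCC ACT AGC GTC CCG TTG TCC AAG TAT GAT TGG TAA CAT ATA GTC ATT ACA TGC TAC CGA GAA — no ATG→stop ORF.
Frame -2: CAT GAT TTT GAC AAT CGT CCA CTA GCG TCC CGT TGT CCA AGT ATG ATT GGT AAC ATA TAG TCA TTA CAT GCT ACC GAG AAT — ATG at 44, stop TAG at 59 → 18 nt.
Frame -3: ATG ATT TTG ACA ATC GTC CAC TAG CGT CCC GTT GTC CAA GTA TGA TTG GTA ACA TAT AGT CAT TAC ATG CTA CCG AGA — ATG at 3, stop TAG at 24 → 24 nt.
Forward-strand max 6 nt; reverse-strand max 24 nt. The reverse strand has the longer ORF.

reverse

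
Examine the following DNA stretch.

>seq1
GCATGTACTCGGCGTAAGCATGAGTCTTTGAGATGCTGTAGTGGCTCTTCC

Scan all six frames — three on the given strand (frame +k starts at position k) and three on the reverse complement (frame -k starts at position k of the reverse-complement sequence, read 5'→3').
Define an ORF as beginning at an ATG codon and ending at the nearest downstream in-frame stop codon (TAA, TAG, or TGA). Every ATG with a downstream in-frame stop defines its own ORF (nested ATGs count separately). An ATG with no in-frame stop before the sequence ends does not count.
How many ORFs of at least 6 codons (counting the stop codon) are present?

0

Reverse complement (5'→3'): GGAAGAGCCACTACAGCATCTCAAAGACTCATGCTTACGCCGAGTACATGC
Frame +1: GCA TGT ACT CGG CGT AAG CAT GAG TCT TTG AGA TGC TGT AGT GGC TCT TCC — no ATG→stop ORF.
Frame +2: CAT GTA CTC GGC GTA AGC ATG AGT CTT TGA GAT GCT GTA GTG GCT CTT — ATG at 20, stop TGA at 29 → 12 nt.
Frame +3: ATG TAC TCG GCG TAA GCA TGA GTC TTT GAG ATG CTG TAG TGG CTC TTC — ATG at 3, stop TAA at 15 → 15 nt; ATG at 33, stop TAG at 39 → 9 nt.
Frame -1: GGA AGA GCC ACT ACA GCA TCT CAA AGA CTC ATG CTT ACG CCG AGT ACA TGC — no ATG→stop ORF.
Frame -2: GAA GAG CCA CTA CAG CAT CTC AAA GAC TCA TGC TTA CGC CGA GTA CAT — no ATG→stop ORF.
Frame -3: AAG AGC CAC TAC AGC ATC TCA AAG ACT CAT GCT TAC GCC GAG TAC ATG — no ATG→stop ORF.
No ORF reaches 6 codons. Count = 0.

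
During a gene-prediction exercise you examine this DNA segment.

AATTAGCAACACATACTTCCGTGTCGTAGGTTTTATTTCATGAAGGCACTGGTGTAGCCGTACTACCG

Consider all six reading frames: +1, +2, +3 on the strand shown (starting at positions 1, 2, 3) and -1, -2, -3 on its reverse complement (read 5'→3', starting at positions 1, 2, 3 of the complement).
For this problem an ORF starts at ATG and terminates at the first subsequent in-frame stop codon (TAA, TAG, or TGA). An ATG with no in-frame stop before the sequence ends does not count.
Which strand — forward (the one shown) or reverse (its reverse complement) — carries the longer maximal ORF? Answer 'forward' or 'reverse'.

forward

Reverse complement (5'→3'): CGGTAGTACGGCTACACCAGTGCCTTCATGAAATAAAACCTACGACACGGAAGTATGTGTTGCTAATT
Frame +1: AAT TAG CAA CAC ATA CTT CCG TGT CGT AGG TTT TAT TTC ATG AAG GCA CTG GTG TAG CCG TAC TAC — ATG at 40, stop TAG at 55 → 18 nt.
Frame +2: ATT AGC AAC ACA TAC TTC CGT GTC GTA GGT TTT ATT TCA TGA AGG CAC TGG TGT AGC CGT ACT ACC — no ATG→stop ORF.
Frame +3: TTA GCA ACA CAT ACT TCC GTG TCG TAG GTT TTA TTT CAT GAA GGC ACT GGT GTA GCC GTA CTA CCG — no ATG→stop ORF.
Frame -1: CGG TAG TAC GGC TAC ACC AGT GCC TTC ATG AAA TAA AAC CTA CGA CAC GGA AGT ATG TGT TGC TAA — ATG at 28, stop TAA at 34 → 9 nt; ATG at 55, stop TAA at 64 → 12 nt.
Frame -2: GGT AGT ACG GCT ACA CCA GTG CCT TCA TGA AAT AAA ACC TAC GAC ACG GAA GTA TGT GTT GCT AAT — no ATG→stop ORF.
Frame -3: GTA GTA CGG CTA CAC CAG TGC CTT CAT GAA ATA AAA CCT ACG ACA CGG AAG TAT GTG TTG CTA ATT — no ATG→stop ORF.
Forward-strand max 18 nt; reverse-strand max 12 nt. The forward strand has the longer ORF.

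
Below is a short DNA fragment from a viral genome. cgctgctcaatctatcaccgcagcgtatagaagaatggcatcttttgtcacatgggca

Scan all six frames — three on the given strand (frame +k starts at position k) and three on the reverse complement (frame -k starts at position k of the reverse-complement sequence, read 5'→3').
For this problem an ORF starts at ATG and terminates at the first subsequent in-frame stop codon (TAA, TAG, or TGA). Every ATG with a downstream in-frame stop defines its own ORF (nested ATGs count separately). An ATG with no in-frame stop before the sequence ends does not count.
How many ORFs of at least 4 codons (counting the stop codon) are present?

Reverse complement (5'→3'): TGCCCATGTGACAAAAGATGCCATTCTTCTATACGCTGCGGTGATAGATTGAGCAGCG
Frame +1: CGC TGC TCA ATC TAT CAC CGC AGC GTA TAG AAG AAT GGC ATC TTT TGT CAC ATG GGC — no ATG→stop ORF.
Frame +2: GCT GCT CAA TCT ATC ACC GCA GCG TAT AGA AGA ATG GCA TCT TTT GTC ACA TGG GCA — no ATG→stop ORF.
Frame +3: CTG CTC AAT CTA TCA CCG CAG CGT ATA GAA GAA TGG CAT CTT TTG TCA CAT GGG — no ATG→stop ORF.
Frame -1: TGC CCA TGT GAC AAA AGA TGC CAT TCT TCT ATA CGC TGC GGT GAT AGA TTG AGC AGC — no ATG→stop ORF.
Frame -2: GCC CAT GTG ACA AAA GAT GCC ATT CTT CTA TAC GCT GCG GTG ATA GAT TGA GCA GCG — no ATG→stop ORF.
Frame -3: CCC ATG TGA CAA AAG ATG CCA TTC TTC TAT ACG CTG CGG TGA TAG ATT GAG CAG — ATG at 6, stop TGA at 9 → 6 nt; ATG at 18, stop TGA at 42 → 27 nt.
ORFs ≥ 4 codons: frame -3 18–44 (9 codons). Count = 1.

1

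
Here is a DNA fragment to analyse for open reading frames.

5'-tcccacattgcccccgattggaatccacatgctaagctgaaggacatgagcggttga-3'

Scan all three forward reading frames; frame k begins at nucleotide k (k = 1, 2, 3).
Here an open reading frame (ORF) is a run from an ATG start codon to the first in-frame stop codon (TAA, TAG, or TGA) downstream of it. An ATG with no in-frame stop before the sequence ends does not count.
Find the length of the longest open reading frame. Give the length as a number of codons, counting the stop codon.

Frame 1: TCC CAC ATT GCC CCC GAT TGG AAT CCA CAT GCT AAG CTG AAG GAC ATG AGC GGT TGA — ATG at 46, stop TGA at 55 → 12 nt.
Frame 2: CCC ACA TTG CCC CCG ATT GGA ATC CAC ATG CTA AGC TGA AGG ACA TGA GCG GTT — ATG at 29, stop TGA at 38 → 12 nt.
Frame 3: CCA CAT TGC CCC CGA TTG GAA TCC ACA TGC TAA GCT GAA GGA CAT GAG CGG TTG — no ATG→stop ORF.
Longest: frame 1, positions 46–57, 12 nt = 4 codons = 3 aa. → 4 codons.

4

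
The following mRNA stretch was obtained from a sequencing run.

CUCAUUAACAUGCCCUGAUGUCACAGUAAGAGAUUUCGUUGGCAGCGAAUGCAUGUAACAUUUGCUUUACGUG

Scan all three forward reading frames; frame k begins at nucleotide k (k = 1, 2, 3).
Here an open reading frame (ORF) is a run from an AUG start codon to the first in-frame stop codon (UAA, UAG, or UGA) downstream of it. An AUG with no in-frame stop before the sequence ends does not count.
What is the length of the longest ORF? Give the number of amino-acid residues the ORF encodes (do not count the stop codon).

3

Frame 1: CUC AUU AAC AUG CCC UGA UGU CAC AGU AAG AGA UUU CGU UGG CAG CGA AUG CAU GUA ACA UUU GCU UUA CGU — AUG at 10, stop UGA at 16 → 9 nt.
Frame 2: UCA UUA ACA UGC CCU GAU GUC ACA GUA AGA GAU UUC GUU GGC AGC GAA UGC AUG UAA CAU UUG CUU UAC GUG — AUG at 53, stop UAA at 56 → 6 nt.
Frame 3: CAU UAA CAU GCC CUG AUG UCA CAG UAA GAG AUU UCG UUG GCA GCG AAU GCA UGU AAC AUU UGC UUU ACG — AUG at 18, stop UAA at 27 → 12 nt.
Longest: frame 3, positions 18–29, 12 nt = 4 codons = 3 aa. → 3 amino acids.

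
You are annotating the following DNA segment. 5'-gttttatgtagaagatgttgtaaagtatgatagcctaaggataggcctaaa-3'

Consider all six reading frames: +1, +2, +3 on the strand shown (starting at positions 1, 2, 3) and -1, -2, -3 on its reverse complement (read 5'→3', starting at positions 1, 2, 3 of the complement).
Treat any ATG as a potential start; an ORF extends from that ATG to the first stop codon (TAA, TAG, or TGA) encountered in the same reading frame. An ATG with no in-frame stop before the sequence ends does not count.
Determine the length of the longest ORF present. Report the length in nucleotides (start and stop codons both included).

12

Reverse complement (5'→3'): TTTAGGCCTATCCTTAGGCTATCATACTTTACAACATCTTCTACATAAAAC
Frame +1: GTT TTA TGT AGA AGA TGT TGT AAA GTA TGA TAG CCT AAG GAT AGG CCT AAA — no ATG→stop ORF.
Frame +2: TTT TAT GTA GAA GAT GTT GTA AAG TAT GAT AGC CTA AGG ATA GGC CTA — no ATG→stop ORF.
Frame +3: TTT ATG TAG AAG ATG TTG TAA AGT ATG ATA GCC TAA GGA TAG GCC TAA — ATG at 6, stop TAG at 9 → 6 nt; ATG at 15, stop TAA at 21 → 9 nt; ATG at 27, stop TAA at 36 → 12 nt.
Frame -1: TTT AGG CCT ATC CTT AGG CTA TCA TAC TTT ACA ACA TCT TCT ACA TAA AAC — no ATG→stop ORF.
Frame -2: TTA GGC CTA TCC TTA GGC TAT CAT ACT TTA CAA CAT CTT CTA CAT AAA — no ATG→stop ORF.
Frame -3: TAG GCC TAT CCT TAG GCT ATC ATA CTT TAC AAC ATC TTC TAC ATA AAA — no ATG→stop ORF.
Longest: frame +3, positions 27–38, 12 nt = 4 codons = 3 aa. → 12 nucleotides.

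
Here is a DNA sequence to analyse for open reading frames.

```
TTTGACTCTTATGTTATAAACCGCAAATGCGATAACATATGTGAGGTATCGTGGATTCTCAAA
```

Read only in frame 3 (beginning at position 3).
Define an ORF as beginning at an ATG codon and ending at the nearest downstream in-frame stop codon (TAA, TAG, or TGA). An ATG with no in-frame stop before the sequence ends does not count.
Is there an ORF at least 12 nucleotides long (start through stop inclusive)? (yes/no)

no

Frame 3: TGA CTC TTA TGT TAT AAA CCG CAA ATG CGA TAA CAT ATG TGA GGT ATC GTG GAT TCT CAA — ATG at 27, stop TAA at 33 → 9 nt; ATG at 39, stop TGA at 42 → 6 nt.
Largest ORF found is 9 nucleotides < 12, so no.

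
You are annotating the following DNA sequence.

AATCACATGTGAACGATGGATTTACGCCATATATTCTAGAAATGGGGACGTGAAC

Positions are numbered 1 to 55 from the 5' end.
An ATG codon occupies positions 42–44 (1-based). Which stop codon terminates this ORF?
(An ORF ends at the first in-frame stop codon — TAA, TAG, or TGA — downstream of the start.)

TGA

Codons from position 42: ATG (42–44), GGG (45–47), ACG (48–50), TGA (51–53).
The first in-frame stop codon is TGA.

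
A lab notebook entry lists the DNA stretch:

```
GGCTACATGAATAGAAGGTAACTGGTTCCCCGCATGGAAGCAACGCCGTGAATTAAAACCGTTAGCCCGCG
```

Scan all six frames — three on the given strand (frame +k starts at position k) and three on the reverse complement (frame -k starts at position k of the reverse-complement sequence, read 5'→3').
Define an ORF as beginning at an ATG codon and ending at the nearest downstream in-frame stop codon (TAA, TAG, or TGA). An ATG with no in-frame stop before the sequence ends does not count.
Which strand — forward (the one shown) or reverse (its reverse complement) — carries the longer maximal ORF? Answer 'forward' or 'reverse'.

reverse

Reverse complement (5'→3'): CGCGGGCTAACGGTTTTAATTCACGGCGTTGCTTCCATGCGGGGAACCAGTTACCTTCTATTCATGTAGCC
Frame +1: GGC TAC ATG AAT AGA AGG TAA CTG GTT CCC CGC ATG GAA GCA ACG CCG TGA ATT AAA ACC GTT AGC CCG — ATG at 7, stop TAA at 19 → 15 nt; ATG at 34, stop TGA at 49 → 18 nt.
Frame +2: GCT ACA TGA ATA GAA GGT AAC TGG TTC CCC GCA TGG AAG CAA CGC CGT GAA TTA AAA CCG TTA GCC CGC — no ATG→stop ORF.
Frame +3: CTA CAT GAA TAG AAG GTA ACT GGT TCC CCG CAT GGA AGC AAC GCC GTG AAT TAA AAC CGT TAG CCC GCG — no ATG→stop ORF.
Frame -1: CGC GGG CTA ACG GTT TTA ATT CAC GGC GTT GCT TCC ATG CGG GGA ACC AGT TAC CTT CTA TTC ATG TAG — ATG at 37, stop TAG at 67 → 33 nt; ATG at 64, stop TAG at 67 → 6 nt.
Frame -2: GCG GGC TAA CGG TTT TAA TTC ACG GCG TTG CTT CCA TGC GGG GAA CCA GTT ACC TTC TAT TCA TGT AGC — no ATG→stop ORF.
Frame -3: CGG GCT AAC GGT TTT AAT TCA CGG CGT TGC TTC CAT GCG GGG AAC CAG TTA CCT TCT ATT CAT GTA GCC — no ATG→stop ORF.
Forward-strand max 18 nt; reverse-strand max 33 nt. The reverse strand has the longer ORF.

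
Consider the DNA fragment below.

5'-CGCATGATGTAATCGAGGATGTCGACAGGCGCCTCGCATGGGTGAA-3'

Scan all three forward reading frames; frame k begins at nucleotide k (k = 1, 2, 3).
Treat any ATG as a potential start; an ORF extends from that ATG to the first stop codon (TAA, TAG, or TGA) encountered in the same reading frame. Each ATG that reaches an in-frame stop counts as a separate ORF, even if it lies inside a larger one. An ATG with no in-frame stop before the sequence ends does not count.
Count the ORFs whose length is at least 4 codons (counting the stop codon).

1

Frame 1: CGC ATG ATG TAA TCG AGG ATG TCG ACA GGC GCC TCG CAT GGG TGA — ATG at 4, stop TAA at 10 → 9 nt; ATG at 7, stop TAA at 10 → 6 nt; ATG at 19, stop TGA at 43 → 27 nt.
Frame 2: GCA TGA TGT AAT CGA GGA TGT CGA CAG GCG CCT CGC ATG GGT GAA — no ATG→stop ORF.
Frame 3: CAT GAT GTA ATC GAG GAT GTC GAC AGG CGC CTC GCA TGG GTG — no ATG→stop ORF.
ORFs ≥ 4 codons: frame 1 19–45 (9 codons). Count = 1.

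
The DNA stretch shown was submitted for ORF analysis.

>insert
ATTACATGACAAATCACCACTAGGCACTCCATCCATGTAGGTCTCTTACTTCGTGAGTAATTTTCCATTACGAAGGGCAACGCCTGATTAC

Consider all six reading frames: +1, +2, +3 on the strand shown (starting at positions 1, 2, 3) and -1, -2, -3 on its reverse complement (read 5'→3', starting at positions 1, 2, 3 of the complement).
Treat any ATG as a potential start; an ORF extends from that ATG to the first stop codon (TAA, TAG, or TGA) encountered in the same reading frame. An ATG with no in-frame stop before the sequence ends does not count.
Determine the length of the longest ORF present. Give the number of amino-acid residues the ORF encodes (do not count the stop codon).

Reverse complement (5'→3'): GTAATCAGGCGTTGCCCTTCGTAATGGAAAATTACTCACGAAGTAAGAGACCTACATGGATGGAGTGCCTAGTGGTGATTTGTCATGTAAT
Frame +1: ATT ACA TGA CAA ATC ACC ACT AGG CAC TCC ATC CAT GTA GGT CTC TTA CTT CGT GAG TAA TTT TCC ATT ACG AAG GGC AAC GCC TGA TTA — no ATG→stop ORF.
Frame +2: TTA CAT GAC AAA TCA CCA CTA GGC ACT CCA TCC ATG TAG GTC TCT TAC TTC GTG AGT AAT TTT CCA TTA CGA AGG GCA ACG CCT GAT TAC — ATG at 35, stop TAG at 38 → 6 nt.
Frame +3: TAC ATG ACA AAT CAC CAC TAG GCA CTC CAT CCA TGT AGG TCT CTT ACT TCG TGA GTA ATT TTC CAT TAC GAA GGG CAA CGC CTG ATT — ATG at 6, stop TAG at 21 → 18 nt.
Frame -1: GTA ATC AGG CGT TGC CCT TCG TAA TGG AAA ATT ACT CAC GAA GTA AGA GAC CTA CAT GGA TGG AGT GCC TAG TGG TGA TTT GTC ATG TAA — ATG at 85, stop TAA at 88 → 6 nt.
Frame -2: TAA TCA GGC GTT GCC CTT CGT AAT GGA AAA TTA CTC ACG AAG TAA GAG ACC TAC ATG GAT GGA GTG CCT AGT GGT GAT TTG TCA TGT AAT — no ATG→stop ORF.
Frame -3: AAT CAG GCG TTG CCC TTC GTA ATG GAA AAT TAC TCA CGA AGT AAG AGA CCT ACA TGG ATG GAG TGC CTA GTG GTG ATT TGT CAT GTA — no ATG→stop ORF.
Longest: frame +3, positions 6–23, 18 nt = 6 codons = 5 aa. → 5 amino acids.

5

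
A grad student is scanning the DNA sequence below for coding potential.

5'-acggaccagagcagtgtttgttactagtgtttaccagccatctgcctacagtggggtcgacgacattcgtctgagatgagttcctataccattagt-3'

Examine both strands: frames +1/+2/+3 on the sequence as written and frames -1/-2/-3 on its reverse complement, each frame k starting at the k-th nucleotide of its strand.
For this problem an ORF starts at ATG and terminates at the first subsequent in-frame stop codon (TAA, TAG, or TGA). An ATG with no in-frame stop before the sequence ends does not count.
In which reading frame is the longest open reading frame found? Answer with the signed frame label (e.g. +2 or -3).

Reverse complement (5'→3'): ACTAATGGTATAGGAACTCATCTCAGACGAATGTCGTCGACCCCACTGTAGGCAGATGGCTGGTAAACACTAGTAACAAACACTGCTCTGGTCCGT
Frame +1: ACG GAC CAG AGC AGT GTT TGT TAC TAG TGT TTA CCA GCC ATC TGC CTA CAG TGG GGT CGA CGA CAT TCG TCT GAG ATG AGT TCC TAT ACC ATT AGT — no ATG→stop ORF.
Frame +2: CGG ACC AGA GCA GTG TTT GTT ACT AGT GTT TAC CAG CCA TCT GCC TAC AGT GGG GTC GAC GAC ATT CGT CTG AGA TGA GTT CCT ATA CCA TTA — no ATG→stop ORF.
Frame +3: GGA CCA GAG CAG TGT TTG TTA CTA GTG TTT ACC AGC CAT CTG CCT ACA GTG GGG TCG ACG ACA TTC GTC TGA GAT GAG TTC CTA TAC CAT TAG — no ATG→stop ORF.
Frame -1: ACT AAT GGT ATA GGA ACT CAT CTC AGA CGA ATG TCG TCG ACC CCA CTG TAG GCA GAT GGC TGG TAA ACA CTA GTA ACA AAC ACT GCT CTG GTC CGT — ATG at 31, stop TAG at 49 → 21 nt.
Frame -2: CTA ATG GTA TAG GAA CTC ATC TCA GAC GAA TGT CGT CGA CCC CAC TGT AGG CAG ATG GCT GGT AAA CAC TAG TAA CAA ACA CTG CTC TGG TCC — ATG at 5, stop TAG at 11 → 9 nt; ATG at 56, stop TAG at 71 → 18 nt.
Frame -3: TAA TGG TAT AGG AAC TCA TCT CAG ACG AAT GTC GTC GAC CCC ACT GTA GGC AGA TGG CTG GTA AAC ACT AGT AAC AAA CAC TGC TCT GGT CCG — no ATG→stop ORF.
Longest ORF is 21 nt in frame -1 (positions 31–51).

-1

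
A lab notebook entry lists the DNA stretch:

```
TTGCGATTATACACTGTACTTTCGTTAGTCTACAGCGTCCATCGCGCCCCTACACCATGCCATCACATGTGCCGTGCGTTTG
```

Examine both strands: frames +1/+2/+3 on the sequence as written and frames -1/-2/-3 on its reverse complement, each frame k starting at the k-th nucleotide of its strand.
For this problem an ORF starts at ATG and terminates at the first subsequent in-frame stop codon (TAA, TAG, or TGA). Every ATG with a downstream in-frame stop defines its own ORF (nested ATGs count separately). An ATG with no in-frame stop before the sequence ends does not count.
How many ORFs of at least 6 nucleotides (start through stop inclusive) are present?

Reverse complement (5'→3'): CAAACGCACGGCACATGTGATGGCATGGTGTAGGGGCGCGATGGACGCTGTAGACTAACGAAAGTACAGTGTATAATCGCAA
Frame +1: TTG CGA TTA TAC ACT GTA CTT TCG TTA GTC TAC AGC GTC CAT CGC GCC CCT ACA CCA TGC CAT CAC ATG TGC CGT GCG TTT — no ATG→stop ORF.
Frame +2: TGC GAT TAT ACA CTG TAC TTT CGT TAG TCT ACA GCG TCC ATC GCG CCC CTA CAC CAT GCC ATC ACA TGT GCC GTG CGT TTG — no ATG→stop ORF.
Frame +3: GCG ATT ATA CAC TGT ACT TTC GTT AGT CTA CAG CGT CCA TCG CGC CCC TAC ACC ATG CCA TCA CAT GTG CCG TGC GTT — no ATG→stop ORF.
Frame -1: CAA ACG CAC GGC ACA TGT GAT GGC ATG GTG TAG GGG CGC GAT GGA CGC TGT AGA CTA ACG AAA GTA CAG TGT ATA ATC GCA — ATG at 25, stop TAG at 31 → 9 nt.
Frame -2: AAA CGC ACG GCA CAT GTG ATG GCA TGG TGT AGG GGC GCG ATG GAC GCT GTA GAC TAA CGA AAG TAC AGT GTA TAA TCG CAA — ATG at 20, stop TAA at 56 → 39 nt; ATG at 41, stop TAA at 56 → 18 nt.
Frame -3: AAC GCA CGG CAC ATG TGA TGG CAT GGT GTA GGG GCG CGA TGG ACG CTG TAG ACT AAC GAA AGT ACA GTG TAT AAT CGC — ATG at 15, stop TGA at 18 → 6 nt.
ORFs ≥ 6 nucleotides: frame -1 25–33 (9 nucleotides), frame -2 20–58 (39 nucleotides), frame -2 41–58 (18 nucleotides), frame -3 15–20 (6 nucleotides). Count = 4.

4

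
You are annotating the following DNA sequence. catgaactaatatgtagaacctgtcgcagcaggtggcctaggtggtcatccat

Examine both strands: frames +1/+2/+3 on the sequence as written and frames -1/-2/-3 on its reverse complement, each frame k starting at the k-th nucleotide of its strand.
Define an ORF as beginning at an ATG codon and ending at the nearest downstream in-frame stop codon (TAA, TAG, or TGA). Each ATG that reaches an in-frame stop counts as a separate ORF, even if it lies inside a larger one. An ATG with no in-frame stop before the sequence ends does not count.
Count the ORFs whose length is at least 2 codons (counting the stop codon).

3

Reverse complement (5'→3'): ATGGATGACCACCTAGGCCACCTGCTGCGACAGGTTCTACATATTAGTTCATG
Frame +1: CAT GAA CTA ATA TGT AGA ACC TGT CGC AGC AGG TGG CCT AGG TGG TCA TCC — no ATG→stop ORF.
Frame +2: ATG AAC TAA TAT GTA GAA CCT GTC GCA GCA GGT GGC CTA GGT GGT CAT CCA — ATG at 2, stop TAA at 8 → 9 nt.
Frame +3: TGA ACT AAT ATG TAG AAC CTG TCG CAG CAG GTG GCC TAG GTG GTC ATC CAT — ATG at 12, stop TAG at 15 → 6 nt.
Frame -1: ATG GAT GAC CAC CTA GGC CAC CTG CTG CGA CAG GTT CTA CAT ATT AGT TCA — no ATG→stop ORF.
Frame -2: TGG ATG ACC ACC TAG GCC ACC TGC TGC GAC AGG TTC TAC ATA TTA GTT CAT — ATG at 5, stop TAG at 14 → 12 nt.
Frame -3: GGA TGA CCA CCT AGG CCA CCT GCT GCG ACA GGT TCT ACA TAT TAG TTC ATG — no ATG→stop ORF.
ORFs ≥ 2 codons: frame +2 2–10 (3 codons), frame +3 12–17 (2 codons), frame -2 5–16 (4 codons). Count = 3.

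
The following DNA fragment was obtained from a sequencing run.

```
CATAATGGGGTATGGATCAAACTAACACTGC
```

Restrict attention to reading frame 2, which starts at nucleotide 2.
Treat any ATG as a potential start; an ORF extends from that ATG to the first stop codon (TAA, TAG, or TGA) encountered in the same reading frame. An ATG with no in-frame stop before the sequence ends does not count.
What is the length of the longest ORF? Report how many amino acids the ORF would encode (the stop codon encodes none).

6

Frame 2: ATA ATG GGG TAT GGA TCA AAC TAA CAC TGC — ATG at 5, stop TAA at 23 → 21 nt.
Longest: frame 2, positions 5–25, 21 nt = 7 codons = 6 aa. → 6 amino acids.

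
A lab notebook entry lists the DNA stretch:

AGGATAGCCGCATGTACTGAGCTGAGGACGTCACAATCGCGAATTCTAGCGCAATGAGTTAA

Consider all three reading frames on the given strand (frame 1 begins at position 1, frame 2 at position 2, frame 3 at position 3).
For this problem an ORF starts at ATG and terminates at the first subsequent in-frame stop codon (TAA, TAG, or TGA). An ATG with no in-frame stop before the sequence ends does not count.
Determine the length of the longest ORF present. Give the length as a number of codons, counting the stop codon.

3

Frame 1: AGG ATA GCC GCA TGT ACT GAG CTG AGG ACG TCA CAA TCG CGA ATT CTA GCG CAA TGA GTT — no ATG→stop ORF.
Frame 2: GGA TAG CCG CAT GTA CTG AGC TGA GGA CGT CAC AAT CGC GAA TTC TAG CGC AAT GAG TTA — no ATG→stop ORF.
Frame 3: GAT AGC CGC ATG TAC TGA GCT GAG GAC GTC ACA ATC GCG AAT TCT AGC GCA ATG AGT TAA — ATG at 12, stop TGA at 18 → 9 nt; ATG at 54, stop TAA at 60 → 9 nt.
Longest: frame 3, positions 12–20, 9 nt = 3 codons = 2 aa. → 3 codons.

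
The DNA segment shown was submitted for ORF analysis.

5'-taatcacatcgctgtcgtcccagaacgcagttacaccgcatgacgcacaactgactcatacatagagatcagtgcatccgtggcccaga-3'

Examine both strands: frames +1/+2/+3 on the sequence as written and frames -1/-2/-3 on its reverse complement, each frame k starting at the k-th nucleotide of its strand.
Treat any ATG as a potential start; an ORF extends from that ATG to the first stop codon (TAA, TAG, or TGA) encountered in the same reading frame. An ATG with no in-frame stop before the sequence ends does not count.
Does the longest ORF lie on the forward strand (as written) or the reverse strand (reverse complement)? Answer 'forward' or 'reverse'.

Reverse complement (5'→3'): TCTGGGCCACGGATGCACTGATCTCTATGTATGAGTCAGTTGTGCGTCATGCGGTGTAACTGCGTTCTGGGACGACAGCGATGTGATTA
Frame +1: TAA TCA CAT CGC TGT CGT CCC AGA ACG CAG TTA CAC CGC ATG ACG CAC AAC TGA CTC ATA CAT AGA GAT CAG TGC ATC CGT GGC CCA — ATG at 40, stop TGA at 52 → 15 nt.
Frame +2: AAT CAC ATC GCT GTC GTC CCA GAA CGC AGT TAC ACC GCA TGA CGC ACA ACT GAC TCA TAC ATA GAG ATC AGT GCA TCC GTG GCC CAG — no ATG→stop ORF.
Frame +3: ATC ACA TCG CTG TCG TCC CAG AAC GCA GTT ACA CCG CAT GAC GCA CAA CTG ACT CAT ACA TAG AGA TCA GTG CAT CCG TGG CCC AGA — no ATG→stop ORF.
Frame -1: TCT GGG CCA CGG ATG CAC TGA TCT CTA TGT ATG AGT CAG TTG TGC GTC ATG CGG TGT AAC TGC GTT CTG GGA CGA CAG CGA TGT GAT — ATG at 13, stop TGA at 19 → 9 nt.
Frame -2: CTG GGC CAC GGA TGC ACT GAT CTC TAT GTA TGA GTC AGT TGT GCG TCA TGC GGT GTA ACT GCG TTC TGG GAC GAC AGC GAT GTG ATT — no ATG→stop ORF.
Frame -3: TGG GCC ACG GAT GCA CTG ATC TCT ATG TAT GAG TCA GTT GTG CGT CAT GCG GTG TAA CTG CGT TCT GGG ACG ACA GCG ATG TGA TTA — ATG at 27, stop TAA at 57 → 33 nt; ATG at 81, stop TGA at 84 → 6 nt.
Forward-strand max 15 nt; reverse-strand max 33 nt. The reverse strand has the longer ORF.

reverse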